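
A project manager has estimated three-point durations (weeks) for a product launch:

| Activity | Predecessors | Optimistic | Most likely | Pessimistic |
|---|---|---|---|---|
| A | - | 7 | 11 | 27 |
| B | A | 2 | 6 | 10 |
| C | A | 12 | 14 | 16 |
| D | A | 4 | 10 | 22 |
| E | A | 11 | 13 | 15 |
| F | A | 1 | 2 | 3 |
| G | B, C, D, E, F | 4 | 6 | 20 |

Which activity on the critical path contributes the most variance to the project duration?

A

te_A = (7 + 4·11 + 27)/6 = 78/6 = 13; σ²_A = ((27−7)/6)² = 11.111
te_B = (2 + 4·6 + 10)/6 = 36/6 = 6; σ²_B = ((10−2)/6)² = 1.778
te_C = (12 + 4·14 + 16)/6 = 84/6 = 14; σ²_C = ((16−12)/6)² = 0.444
te_D = (4 + 4·10 + 22)/6 = 66/6 = 11; σ²_D = ((22−4)/6)² = 9.000
te_E = (11 + 4·13 + 15)/6 = 78/6 = 13; σ²_E = ((15−11)/6)² = 0.444
te_F = (1 + 4·2 + 3)/6 = 12/6 = 2; σ²_F = ((3−1)/6)² = 0.111
te_G = (4 + 4·6 + 20)/6 = 48/6 = 8; σ²_G = ((20−4)/6)² = 7.111

Forward pass:
ES_A = 0; EF_A = 13
ES_B = 13; EF_B = 13+6 = 19
ES_C = 13; EF_C = 13+14 = 27
ES_D = 13; EF_D = 13+11 = 24
ES_E = 13; EF_E = 13+13 = 26
ES_F = 13; EF_F = 13+2 = 15
ES_G = max(EF_B=19, EF_C=27, EF_D=24, EF_E=26, EF_F=15) = 27; EF_G = 27+8 = 35
Expected project duration μ = 35 weeks. Critical path: A → C → G.

Variances on critical path: σ²_A=11.111, σ²_C=0.444, σ²_G=7.111.
Largest is σ²_A = 11.111.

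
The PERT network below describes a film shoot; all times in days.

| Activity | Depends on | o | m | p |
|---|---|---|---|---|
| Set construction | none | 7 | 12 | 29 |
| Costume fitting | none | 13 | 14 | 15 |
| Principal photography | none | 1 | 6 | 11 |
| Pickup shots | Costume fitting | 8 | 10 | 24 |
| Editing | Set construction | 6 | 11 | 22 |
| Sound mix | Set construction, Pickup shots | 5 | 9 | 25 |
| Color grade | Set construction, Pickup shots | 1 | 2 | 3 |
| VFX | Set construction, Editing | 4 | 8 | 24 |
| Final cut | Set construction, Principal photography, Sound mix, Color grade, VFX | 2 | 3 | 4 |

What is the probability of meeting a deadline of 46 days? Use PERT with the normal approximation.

te_Set construction = (7 + 4·12 + 29)/6 = 84/6 = 14; σ²_Set construction = ((29−7)/6)² = 13.444
te_Costume fitting = (13 + 4·14 + 15)/6 = 84/6 = 14; σ²_Costume fitting = ((15−13)/6)² = 0.111
te_Principal photography = (1 + 4·6 + 11)/6 = 36/6 = 6; σ²_Principal photography = ((11−1)/6)² = 2.778
te_Pickup shots = (8 + 4·10 + 24)/6 = 72/6 = 12; σ²_Pickup shots = ((24−8)/6)² = 7.111
te_Editing = (6 + 4·11 + 22)/6 = 72/6 = 12; σ²_Editing = ((22−6)/6)² = 7.111
te_Sound mix = (5 + 4·9 + 25)/6 = 66/6 = 11; σ²_Sound mix = ((25−5)/6)² = 11.111
te_Color grade = (1 + 4·2 + 3)/6 = 12/6 = 2; σ²_Color grade = ((3−1)/6)² = 0.111
te_VFX = (4 + 4·8 + 24)/6 = 60/6 = 10; σ²_VFX = ((24−4)/6)² = 11.111
te_Final cut = (2 + 4·3 + 4)/6 = 18/6 = 3; σ²_Final cut = ((4−2)/6)² = 0.111

Forward pass:
ES_Set construction = 0; EF_Set construction = 14
ES_Costume fitting = 0; EF_Costume fitting = 14
ES_Principal photography = 0; EF_Principal photography = 6
ES_Pickup shots = 14; EF_Pickup shots = 14+12 = 26
ES_Editing = 14; EF_Editing = 14+12 = 26
ES_Sound mix = max(EF_Set construction=14, EF_Pickup shots=26) = 26; EF_Sound mix = 26+11 = 37
ES_Color grade = max(EF_Set construction=14, EF_Pickup shots=26) = 26; EF_Color grade = 26+2 = 28
ES_VFX = max(EF_Set construction=14, EF_Editing=26) = 26; EF_VFX = 26+10 = 36
ES_Final cut = max(EF_Set construction=14, EF_Principal photography=6, EF_Sound mix=37, EF_Color grade=28, EF_VFX=36) = 37; EF_Final cut = 37+3 = 40
Expected project duration μ = 40 days. Critical path: Costume fitting → Pickup shots → Sound mix → Final cut.

Variance along critical path = 0.111 + 7.111 + 11.111 + 0.111 = 18.444; σ = √18.444 = 4.295 days.
Z = (46 − 40) / 4.295 = 1.397
P(T ≤ 46) = Φ(1.397) ≈ 0.919

0.919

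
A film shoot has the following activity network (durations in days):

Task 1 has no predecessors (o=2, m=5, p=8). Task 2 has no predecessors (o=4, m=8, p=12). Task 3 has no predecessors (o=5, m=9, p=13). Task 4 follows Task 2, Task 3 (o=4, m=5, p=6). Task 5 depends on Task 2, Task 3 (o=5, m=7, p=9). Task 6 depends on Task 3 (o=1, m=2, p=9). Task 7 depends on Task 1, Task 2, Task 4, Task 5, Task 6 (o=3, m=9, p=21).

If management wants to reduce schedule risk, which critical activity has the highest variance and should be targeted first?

Task 7

te_Task 1 = (2 + 4·5 + 8)/6 = 30/6 = 5; σ²_Task 1 = ((8−2)/6)² = 1.000
te_Task 2 = (4 + 4·8 + 12)/6 = 48/6 = 8; σ²_Task 2 = ((12−4)/6)² = 1.778
te_Task 3 = (5 + 4·9 + 13)/6 = 54/6 = 9; σ²_Task 3 = ((13−5)/6)² = 1.778
te_Task 4 = (4 + 4·5 + 6)/6 = 30/6 = 5; σ²_Task 4 = ((6−4)/6)² = 0.111
te_Task 5 = (5 + 4·7 + 9)/6 = 42/6 = 7; σ²_Task 5 = ((9−5)/6)² = 0.444
te_Task 6 = (1 + 4·2 + 9)/6 = 18/6 = 3; σ²_Task 6 = ((9−1)/6)² = 1.778
te_Task 7 = (3 + 4·9 + 21)/6 = 60/6 = 10; σ²_Task 7 = ((21−3)/6)² = 9.000

Forward pass:
ES_Task 1 = 0; EF_Task 1 = 5
ES_Task 2 = 0; EF_Task 2 = 8
ES_Task 3 = 0; EF_Task 3 = 9
ES_Task 4 = max(EF_Task 2=8, EF_Task 3=9) = 9; EF_Task 4 = 9+5 = 14
ES_Task 5 = max(EF_Task 2=8, EF_Task 3=9) = 9; EF_Task 5 = 9+7 = 16
ES_Task 6 = 9; EF_Task 6 = 9+3 = 12
ES_Task 7 = max(EF_Task 1=5, EF_Task 2=8, EF_Task 4=14, EF_Task 5=16, EF_Task 6=12) = 16; EF_Task 7 = 16+10 = 26
Expected project duration μ = 26 days. Critical path: Task 3 → Task 5 → Task 7.

Variances on critical path: σ²_Task 3=1.778, σ²_Task 5=0.444, σ²_Task 7=9.000.
Largest is σ²_Task 7 = 9.000.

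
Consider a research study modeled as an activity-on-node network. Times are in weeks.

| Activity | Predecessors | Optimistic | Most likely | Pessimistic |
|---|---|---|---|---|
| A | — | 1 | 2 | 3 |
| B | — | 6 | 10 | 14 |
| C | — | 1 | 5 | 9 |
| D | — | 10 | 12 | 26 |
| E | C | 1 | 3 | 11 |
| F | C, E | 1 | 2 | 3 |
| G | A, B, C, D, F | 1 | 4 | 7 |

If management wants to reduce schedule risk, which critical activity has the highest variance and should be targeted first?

D

te_A = (1 + 4·2 + 3)/6 = 12/6 = 2; σ²_A = ((3−1)/6)² = 0.111
te_B = (6 + 4·10 + 14)/6 = 60/6 = 10; σ²_B = ((14−6)/6)² = 1.778
te_C = (1 + 4·5 + 9)/6 = 30/6 = 5; σ²_C = ((9−1)/6)² = 1.778
te_D = (10 + 4·12 + 26)/6 = 84/6 = 14; σ²_D = ((26−10)/6)² = 7.111
te_E = (1 + 4·3 + 11)/6 = 24/6 = 4; σ²_E = ((11−1)/6)² = 2.778
te_F = (1 + 4·2 + 3)/6 = 12/6 = 2; σ²_F = ((3−1)/6)² = 0.111
te_G = (1 + 4·4 + 7)/6 = 24/6 = 4; σ²_G = ((7−1)/6)² = 1.000

Forward pass:
ES_A = 0; EF_A = 2
ES_B = 0; EF_B = 10
ES_C = 0; EF_C = 5
ES_D = 0; EF_D = 14
ES_E = 5; EF_E = 5+4 = 9
ES_F = max(EF_C=5, EF_E=9) = 9; EF_F = 9+2 = 11
ES_G = max(EF_A=2, EF_B=10, EF_C=5, EF_D=14, EF_F=11) = 14; EF_G = 14+4 = 18
Expected project duration μ = 18 weeks. Critical path: D → G.

Variances on critical path: σ²_D=7.111, σ²_G=1.000.
Largest is σ²_D = 7.111.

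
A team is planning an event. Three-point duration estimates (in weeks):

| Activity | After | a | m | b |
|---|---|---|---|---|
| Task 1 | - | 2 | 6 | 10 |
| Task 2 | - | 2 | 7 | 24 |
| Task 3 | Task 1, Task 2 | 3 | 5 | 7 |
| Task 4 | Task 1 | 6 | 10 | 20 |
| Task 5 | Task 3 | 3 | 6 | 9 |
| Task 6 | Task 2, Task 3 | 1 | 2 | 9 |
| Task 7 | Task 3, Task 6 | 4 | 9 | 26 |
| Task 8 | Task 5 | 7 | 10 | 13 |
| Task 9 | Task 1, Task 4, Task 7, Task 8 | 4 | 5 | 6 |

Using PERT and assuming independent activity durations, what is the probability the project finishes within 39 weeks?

te_Task 1 = (2 + 4·6 + 10)/6 = 36/6 = 6; σ²_Task 1 = ((10−2)/6)² = 1.778
te_Task 2 = (2 + 4·7 + 24)/6 = 54/6 = 9; σ²_Task 2 = ((24−2)/6)² = 13.444
te_Task 3 = (3 + 4·5 + 7)/6 = 30/6 = 5; σ²_Task 3 = ((7−3)/6)² = 0.444
te_Task 4 = (6 + 4·10 + 20)/6 = 66/6 = 11; σ²_Task 4 = ((20−6)/6)² = 5.444
te_Task 5 = (3 + 4·6 + 9)/6 = 36/6 = 6; σ²_Task 5 = ((9−3)/6)² = 1.000
te_Task 6 = (1 + 4·2 + 9)/6 = 18/6 = 3; σ²_Task 6 = ((9−1)/6)² = 1.778
te_Task 7 = (4 + 4·9 + 26)/6 = 66/6 = 11; σ²_Task 7 = ((26−4)/6)² = 13.444
te_Task 8 = (7 + 4·10 + 13)/6 = 60/6 = 10; σ²_Task 8 = ((13−7)/6)² = 1.000
te_Task 9 = (4 + 4·5 + 6)/6 = 30/6 = 5; σ²_Task 9 = ((6−4)/6)² = 0.111

Forward pass:
ES_Task 1 = 0; EF_Task 1 = 6
ES_Task 2 = 0; EF_Task 2 = 9
ES_Task 3 = max(EF_Task 1=6, EF_Task 2=9) = 9; EF_Task 3 = 9+5 = 14
ES_Task 4 = 6; EF_Task 4 = 6+11 = 17
ES_Task 5 = 14; EF_Task 5 = 14+6 = 20
ES_Task 6 = max(EF_Task 2=9, EF_Task 3=14) = 14; EF_Task 6 = 14+3 = 17
ES_Task 7 = max(EF_Task 3=14, EF_Task 6=17) = 17; EF_Task 7 = 17+11 = 28
ES_Task 8 = 20; EF_Task 8 = 20+10 = 30
ES_Task 9 = max(EF_Task 1=6, EF_Task 4=17, EF_Task 7=28, EF_Task 8=30) = 30; EF_Task 9 = 30+5 = 35
Expected project duration μ = 35 weeks. Critical path: Task 2 → Task 3 → Task 5 → Task 8 → Task 9.

Variance along critical path = 13.444 + 0.444 + 1.000 + 1.000 + 0.111 = 16.000; σ = √16.000 = 4.000 weeks.
Z = (39 − 35) / 4.000 = 1.000
P(T ≤ 39) = Φ(1.000) ≈ 0.841

0.841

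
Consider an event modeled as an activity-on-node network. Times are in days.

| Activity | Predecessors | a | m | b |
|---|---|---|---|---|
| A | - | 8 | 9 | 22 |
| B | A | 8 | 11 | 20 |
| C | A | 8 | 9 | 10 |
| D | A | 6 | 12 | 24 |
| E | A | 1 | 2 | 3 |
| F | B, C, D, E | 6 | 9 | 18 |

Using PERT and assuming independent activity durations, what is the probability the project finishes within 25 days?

te_A = (8 + 4·9 + 22)/6 = 66/6 = 11; σ²_A = ((22−8)/6)² = 5.444
te_B = (8 + 4·11 + 20)/6 = 72/6 = 12; σ²_B = ((20−8)/6)² = 4.000
te_C = (8 + 4·9 + 10)/6 = 54/6 = 9; σ²_C = ((10−8)/6)² = 0.111
te_D = (6 + 4·12 + 24)/6 = 78/6 = 13; σ²_D = ((24−6)/6)² = 9.000
te_E = (1 + 4·2 + 3)/6 = 12/6 = 2; σ²_E = ((3−1)/6)² = 0.111
te_F = (6 + 4·9 + 18)/6 = 60/6 = 10; σ²_F = ((18−6)/6)² = 4.000

Forward pass:
ES_A = 0; EF_A = 11
ES_B = 11; EF_B = 11+12 = 23
ES_C = 11; EF_C = 11+9 = 20
ES_D = 11; EF_D = 11+13 = 24
ES_E = 11; EF_E = 11+2 = 13
ES_F = max(EF_B=23, EF_C=20, EF_D=24, EF_E=13) = 24; EF_F = 24+10 = 34
Expected project duration μ = 34 days. Critical path: A → D → F.

Variance along critical path = 5.444 + 9.000 + 4.000 = 18.444; σ = √18.444 = 4.295 days.
Z = (25 − 34) / 4.295 = -2.096
P(T ≤ 25) = Φ(-2.096) ≈ 0.018

0.018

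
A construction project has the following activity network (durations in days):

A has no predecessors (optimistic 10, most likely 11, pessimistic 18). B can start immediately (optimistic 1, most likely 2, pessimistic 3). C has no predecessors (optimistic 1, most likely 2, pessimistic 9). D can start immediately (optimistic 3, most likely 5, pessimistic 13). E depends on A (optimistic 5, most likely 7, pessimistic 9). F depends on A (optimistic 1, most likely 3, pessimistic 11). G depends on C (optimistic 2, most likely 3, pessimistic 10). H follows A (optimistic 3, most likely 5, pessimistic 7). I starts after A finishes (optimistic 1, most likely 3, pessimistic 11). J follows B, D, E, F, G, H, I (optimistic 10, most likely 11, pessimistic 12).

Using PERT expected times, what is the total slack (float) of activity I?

te_A = (10 + 4·11 + 18)/6 = 72/6 = 12
te_B = (1 + 4·2 + 3)/6 = 12/6 = 2
te_C = (1 + 4·2 + 9)/6 = 18/6 = 3
te_D = (3 + 4·5 + 13)/6 = 36/6 = 6
te_E = (5 + 4·7 + 9)/6 = 42/6 = 7
te_F = (1 + 4·3 + 11)/6 = 24/6 = 4
te_G = (2 + 4·3 + 10)/6 = 24/6 = 4
te_H = (3 + 4·5 + 7)/6 = 30/6 = 5
te_I = (1 + 4·3 + 11)/6 = 24/6 = 4
te_J = (10 + 4·11 + 12)/6 = 66/6 = 11

Forward pass:
ES_A = 0; EF_A = 12
ES_B = 0; EF_B = 2
ES_C = 0; EF_C = 3
ES_D = 0; EF_D = 6
ES_E = 12; EF_E = 12+7 = 19
ES_F = 12; EF_F = 12+4 = 16
ES_G = 3; EF_G = 3+4 = 7
ES_H = 12; EF_H = 12+5 = 17
ES_I = 12; EF_I = 12+4 = 16
ES_J = max(EF_B=2, EF_D=6, EF_E=19, EF_F=16, EF_G=7, EF_H=17, EF_I=16) = 19; EF_J = 19+11 = 30
Expected project duration μ = 30 days. Critical path: A → E → J.

Backward pass:
LF_J = 30; LS_J = 30−11 = 19
LF_I = LS_J = 19; LS_I = 19−4 = 15
LF_H = LS_J = 19; LS_H = 19−5 = 14
LF_G = LS_J = 19; LS_G = 19−4 = 15
LF_F = LS_J = 19; LS_F = 19−4 = 15
LF_E = LS_J = 19; LS_E = 19−7 = 12
LF_D = LS_J = 19; LS_D = 19−6 = 13
LF_C = LS_G = 15; LS_C = 15−3 = 12
LF_B = LS_J = 19; LS_B = 19−2 = 17
LF_A = min(LS_E=12, LS_F=15, LS_H=14, LS_I=15) = 12; LS_A = 12−12 = 0
Slack_I = LS_I − ES_I = 15 − 12 = 3

3 days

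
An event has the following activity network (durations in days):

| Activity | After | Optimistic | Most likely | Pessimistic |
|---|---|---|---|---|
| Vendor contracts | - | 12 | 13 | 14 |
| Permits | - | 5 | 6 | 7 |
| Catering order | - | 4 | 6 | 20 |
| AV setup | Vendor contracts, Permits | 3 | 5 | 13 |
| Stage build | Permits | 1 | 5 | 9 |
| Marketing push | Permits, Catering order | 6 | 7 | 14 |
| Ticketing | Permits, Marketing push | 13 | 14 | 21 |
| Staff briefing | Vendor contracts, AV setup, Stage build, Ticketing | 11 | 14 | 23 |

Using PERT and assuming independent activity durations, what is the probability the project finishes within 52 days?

te_Vendor contracts = (12 + 4·13 + 14)/6 = 78/6 = 13; σ²_Vendor contracts = ((14−12)/6)² = 0.111
te_Permits = (5 + 4·6 + 7)/6 = 36/6 = 6; σ²_Permits = ((7−5)/6)² = 0.111
te_Catering order = (4 + 4·6 + 20)/6 = 48/6 = 8; σ²_Catering order = ((20−4)/6)² = 7.111
te_AV setup = (3 + 4·5 + 13)/6 = 36/6 = 6; σ²_AV setup = ((13−3)/6)² = 2.778
te_Stage build = (1 + 4·5 + 9)/6 = 30/6 = 5; σ²_Stage build = ((9−1)/6)² = 1.778
te_Marketing push = (6 + 4·7 + 14)/6 = 48/6 = 8; σ²_Marketing push = ((14−6)/6)² = 1.778
te_Ticketing = (13 + 4·14 + 21)/6 = 90/6 = 15; σ²_Ticketing = ((21−13)/6)² = 1.778
te_Staff briefing = (11 + 4·14 + 23)/6 = 90/6 = 15; σ²_Staff briefing = ((23−11)/6)² = 4.000

Forward pass:
ES_Vendor contracts = 0; EF_Vendor contracts = 13
ES_Permits = 0; EF_Permits = 6
ES_Catering order = 0; EF_Catering order = 8
ES_AV setup = max(EF_Vendor contracts=13, EF_Permits=6) = 13; EF_AV setup = 13+6 = 19
ES_Stage build = 6; EF_Stage build = 6+5 = 11
ES_Marketing push = max(EF_Permits=6, EF_Catering order=8) = 8; EF_Marketing push = 8+8 = 16
ES_Ticketing = max(EF_Permits=6, EF_Marketing push=16) = 16; EF_Ticketing = 16+15 = 31
ES_Staff briefing = max(EF_Vendor contracts=13, EF_AV setup=19, EF_Stage build=11, EF_Ticketing=31) = 31; EF_Staff briefing = 31+15 = 46
Expected project duration μ = 46 days. Critical path: Catering order → Marketing push → Ticketing → Staff briefing.

Variance along critical path = 7.111 + 1.778 + 1.778 + 4.000 = 14.667; σ = √14.667 = 3.830 days.
Z = (52 − 46) / 3.830 = 1.567
P(T ≤ 52) = Φ(1.567) ≈ 0.941

0.941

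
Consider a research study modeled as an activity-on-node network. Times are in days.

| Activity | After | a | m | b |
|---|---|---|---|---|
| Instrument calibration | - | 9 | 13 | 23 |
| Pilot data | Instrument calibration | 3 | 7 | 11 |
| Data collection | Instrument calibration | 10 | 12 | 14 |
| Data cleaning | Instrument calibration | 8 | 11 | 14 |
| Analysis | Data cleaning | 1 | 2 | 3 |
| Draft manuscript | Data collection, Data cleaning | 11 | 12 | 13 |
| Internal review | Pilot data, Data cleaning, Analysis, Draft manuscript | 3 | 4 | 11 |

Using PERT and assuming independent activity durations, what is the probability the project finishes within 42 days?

0.360

te_Instrument calibration = (9 + 4·13 + 23)/6 = 84/6 = 14; σ²_Instrument calibration = ((23−9)/6)² = 5.444
te_Pilot data = (3 + 4·7 + 11)/6 = 42/6 = 7; σ²_Pilot data = ((11−3)/6)² = 1.778
te_Data collection = (10 + 4·12 + 14)/6 = 72/6 = 12; σ²_Data collection = ((14−10)/6)² = 0.444
te_Data cleaning = (8 + 4·11 + 14)/6 = 66/6 = 11; σ²_Data cleaning = ((14−8)/6)² = 1.000
te_Analysis = (1 + 4·2 + 3)/6 = 12/6 = 2; σ²_Analysis = ((3−1)/6)² = 0.111
te_Draft manuscript = (11 + 4·12 + 13)/6 = 72/6 = 12; σ²_Draft manuscript = ((13−11)/6)² = 0.111
te_Internal review = (3 + 4·4 + 11)/6 = 30/6 = 5; σ²_Internal review = ((11−3)/6)² = 1.778

Forward pass:
ES_Instrument calibration = 0; EF_Instrument calibration = 14
ES_Pilot data = 14; EF_Pilot data = 14+7 = 21
ES_Data collection = 14; EF_Data collection = 14+12 = 26
ES_Data cleaning = 14; EF_Data cleaning = 14+11 = 25
ES_Analysis = 25; EF_Analysis = 25+2 = 27
ES_Draft manuscript = max(EF_Data collection=26, EF_Data cleaning=25) = 26; EF_Draft manuscript = 26+12 = 38
ES_Internal review = max(EF_Pilot data=21, EF_Data cleaning=25, EF_Analysis=27, EF_Draft manuscript=38) = 38; EF_Internal review = 38+5 = 43
Expected project duration μ = 43 days. Critical path: Instrument calibration → Data collection → Draft manuscript → Internal review.

Variance along critical path = 5.444 + 0.444 + 0.111 + 1.778 = 7.778; σ = √7.778 = 2.789 days.
Z = (42 − 43) / 2.789 = -0.359
P(T ≤ 42) = Φ(-0.359) ≈ 0.360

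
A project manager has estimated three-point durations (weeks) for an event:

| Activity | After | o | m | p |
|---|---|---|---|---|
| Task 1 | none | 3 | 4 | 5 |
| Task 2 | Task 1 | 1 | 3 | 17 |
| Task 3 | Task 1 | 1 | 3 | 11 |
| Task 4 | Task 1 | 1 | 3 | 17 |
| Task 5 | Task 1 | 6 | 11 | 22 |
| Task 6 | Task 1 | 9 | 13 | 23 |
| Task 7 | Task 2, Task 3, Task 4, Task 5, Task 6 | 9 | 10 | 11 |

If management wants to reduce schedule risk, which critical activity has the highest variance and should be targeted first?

te_Task 1 = (3 + 4·4 + 5)/6 = 24/6 = 4; σ²_Task 1 = ((5−3)/6)² = 0.111
te_Task 2 = (1 + 4·3 + 17)/6 = 30/6 = 5; σ²_Task 2 = ((17−1)/6)² = 7.111
te_Task 3 = (1 + 4·3 + 11)/6 = 24/6 = 4; σ²_Task 3 = ((11−1)/6)² = 2.778
te_Task 4 = (1 + 4·3 + 17)/6 = 30/6 = 5; σ²_Task 4 = ((17−1)/6)² = 7.111
te_Task 5 = (6 + 4·11 + 22)/6 = 72/6 = 12; σ²_Task 5 = ((22−6)/6)² = 7.111
te_Task 6 = (9 + 4·13 + 23)/6 = 84/6 = 14; σ²_Task 6 = ((23−9)/6)² = 5.444
te_Task 7 = (9 + 4·10 + 11)/6 = 60/6 = 10; σ²_Task 7 = ((11−9)/6)² = 0.111

Forward pass:
ES_Task 1 = 0; EF_Task 1 = 4
ES_Task 2 = 4; EF_Task 2 = 4+5 = 9
ES_Task 3 = 4; EF_Task 3 = 4+4 = 8
ES_Task 4 = 4; EF_Task 4 = 4+5 = 9
ES_Task 5 = 4; EF_Task 5 = 4+12 = 16
ES_Task 6 = 4; EF_Task 6 = 4+14 = 18
ES_Task 7 = max(EF_Task 2=9, EF_Task 3=8, EF_Task 4=9, EF_Task 5=16, EF_Task 6=18) = 18; EF_Task 7 = 18+10 = 28
Expected project duration μ = 28 weeks. Critical path: Task 1 → Task 6 → Task 7.

Variances on critical path: σ²_Task 1=0.111, σ²_Task 6=5.444, σ²_Task 7=0.111.
Largest is σ²_Task 6 = 5.444.

Task 6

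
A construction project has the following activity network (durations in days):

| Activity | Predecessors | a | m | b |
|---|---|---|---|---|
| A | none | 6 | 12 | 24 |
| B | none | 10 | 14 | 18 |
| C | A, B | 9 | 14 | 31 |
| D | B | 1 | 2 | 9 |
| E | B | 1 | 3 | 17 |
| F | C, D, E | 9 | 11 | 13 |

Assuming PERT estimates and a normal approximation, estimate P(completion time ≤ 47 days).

0.935

te_A = (6 + 4·12 + 24)/6 = 78/6 = 13; σ²_A = ((24−6)/6)² = 9.000
te_B = (10 + 4·14 + 18)/6 = 84/6 = 14; σ²_B = ((18−10)/6)² = 1.778
te_C = (9 + 4·14 + 31)/6 = 96/6 = 16; σ²_C = ((31−9)/6)² = 13.444
te_D = (1 + 4·2 + 9)/6 = 18/6 = 3; σ²_D = ((9−1)/6)² = 1.778
te_E = (1 + 4·3 + 17)/6 = 30/6 = 5; σ²_E = ((17−1)/6)² = 7.111
te_F = (9 + 4·11 + 13)/6 = 66/6 = 11; σ²_F = ((13−9)/6)² = 0.444

Forward pass:
ES_A = 0; EF_A = 13
ES_B = 0; EF_B = 14
ES_C = max(EF_A=13, EF_B=14) = 14; EF_C = 14+16 = 30
ES_D = 14; EF_D = 14+3 = 17
ES_E = 14; EF_E = 14+5 = 19
ES_F = max(EF_C=30, EF_D=17, EF_E=19) = 30; EF_F = 30+11 = 41
Expected project duration μ = 41 days. Critical path: B → C → F.

Variance along critical path = 1.778 + 13.444 + 0.444 = 15.667; σ = √15.667 = 3.958 days.
Z = (47 − 41) / 3.958 = 1.516
P(T ≤ 47) = Φ(1.516) ≈ 0.935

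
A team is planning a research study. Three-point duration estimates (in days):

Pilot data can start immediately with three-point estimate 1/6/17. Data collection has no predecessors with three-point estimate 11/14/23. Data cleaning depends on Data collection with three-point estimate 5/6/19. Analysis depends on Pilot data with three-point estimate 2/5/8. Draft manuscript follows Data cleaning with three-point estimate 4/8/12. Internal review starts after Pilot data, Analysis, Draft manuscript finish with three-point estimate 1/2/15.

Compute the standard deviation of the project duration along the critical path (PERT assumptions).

4.08 days

te_Pilot data = (1 + 4·6 + 17)/6 = 42/6 = 7; σ²_Pilot data = ((17−1)/6)² = 7.111
te_Data collection = (11 + 4·14 + 23)/6 = 90/6 = 15; σ²_Data collection = ((23−11)/6)² = 4.000
te_Data cleaning = (5 + 4·6 + 19)/6 = 48/6 = 8; σ²_Data cleaning = ((19−5)/6)² = 5.444
te_Analysis = (2 + 4·5 + 8)/6 = 30/6 = 5; σ²_Analysis = ((8−2)/6)² = 1.000
te_Draft manuscript = (4 + 4·8 + 12)/6 = 48/6 = 8; σ²_Draft manuscript = ((12−4)/6)² = 1.778
te_Internal review = (1 + 4·2 + 15)/6 = 24/6 = 4; σ²_Internal review = ((15−1)/6)² = 5.444

Forward pass:
ES_Pilot data = 0; EF_Pilot data = 7
ES_Data collection = 0; EF_Data collection = 15
ES_Data cleaning = 15; EF_Data cleaning = 15+8 = 23
ES_Analysis = 7; EF_Analysis = 7+5 = 12
ES_Draft manuscript = 23; EF_Draft manuscript = 23+8 = 31
ES_Internal review = max(EF_Pilot data=7, EF_Analysis=12, EF_Draft manuscript=31) = 31; EF_Internal review = 31+4 = 35
Expected project duration μ = 35 days. Critical path: Data collection → Data cleaning → Draft manuscript → Internal review.

Variance along critical path = 4.000 + 5.444 + 1.778 + 5.444 = 16.667
σ = √16.667 = 4.082 days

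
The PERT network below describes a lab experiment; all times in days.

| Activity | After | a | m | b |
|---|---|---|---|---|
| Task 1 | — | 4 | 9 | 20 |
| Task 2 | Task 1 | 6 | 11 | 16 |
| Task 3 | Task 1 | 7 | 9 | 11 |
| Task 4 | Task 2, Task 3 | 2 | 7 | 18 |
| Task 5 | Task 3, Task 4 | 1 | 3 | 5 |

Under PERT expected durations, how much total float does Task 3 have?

2 days

te_Task 1 = (4 + 4·9 + 20)/6 = 60/6 = 10
te_Task 2 = (6 + 4·11 + 16)/6 = 66/6 = 11
te_Task 3 = (7 + 4·9 + 11)/6 = 54/6 = 9
te_Task 4 = (2 + 4·7 + 18)/6 = 48/6 = 8
te_Task 5 = (1 + 4·3 + 5)/6 = 18/6 = 3

Forward pass:
ES_Task 1 = 0; EF_Task 1 = 10
ES_Task 2 = 10; EF_Task 2 = 10+11 = 21
ES_Task 3 = 10; EF_Task 3 = 10+9 = 19
ES_Task 4 = max(EF_Task 2=21, EF_Task 3=19) = 21; EF_Task 4 = 21+8 = 29
ES_Task 5 = max(EF_Task 3=19, EF_Task 4=29) = 29; EF_Task 5 = 29+3 = 32
Expected project duration μ = 32 days. Critical path: Task 1 → Task 2 → Task 4 → Task 5.

Backward pass:
LF_Task 5 = 32; LS_Task 5 = 32−3 = 29
LF_Task 4 = LS_Task 5 = 29; LS_Task 4 = 29−8 = 21
LF_Task 3 = min(LS_Task 4=21, LS_Task 5=29) = 21; LS_Task 3 = 21−9 = 12
LF_Task 2 = LS_Task 4 = 21; LS_Task 2 = 21−11 = 10
LF_Task 1 = min(LS_Task 2=10, LS_Task 3=12) = 10; LS_Task 1 = 10−10 = 0
Slack_Task 3 = LS_Task 3 − ES_Task 3 = 12 − 10 = 2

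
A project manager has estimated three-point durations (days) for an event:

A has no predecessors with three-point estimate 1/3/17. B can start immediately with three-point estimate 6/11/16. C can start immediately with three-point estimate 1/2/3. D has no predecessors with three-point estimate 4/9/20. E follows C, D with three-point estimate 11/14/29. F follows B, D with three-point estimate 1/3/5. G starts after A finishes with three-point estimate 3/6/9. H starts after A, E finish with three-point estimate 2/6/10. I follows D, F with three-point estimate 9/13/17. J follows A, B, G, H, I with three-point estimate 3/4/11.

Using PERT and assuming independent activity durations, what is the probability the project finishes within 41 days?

0.816

te_A = (1 + 4·3 + 17)/6 = 30/6 = 5; σ²_A = ((17−1)/6)² = 7.111
te_B = (6 + 4·11 + 16)/6 = 66/6 = 11; σ²_B = ((16−6)/6)² = 2.778
te_C = (1 + 4·2 + 3)/6 = 12/6 = 2; σ²_C = ((3−1)/6)² = 0.111
te_D = (4 + 4·9 + 20)/6 = 60/6 = 10; σ²_D = ((20−4)/6)² = 7.111
te_E = (11 + 4·14 + 29)/6 = 96/6 = 16; σ²_E = ((29−11)/6)² = 9.000
te_F = (1 + 4·3 + 5)/6 = 18/6 = 3; σ²_F = ((5−1)/6)² = 0.444
te_G = (3 + 4·6 + 9)/6 = 36/6 = 6; σ²_G = ((9−3)/6)² = 1.000
te_H = (2 + 4·6 + 10)/6 = 36/6 = 6; σ²_H = ((10−2)/6)² = 1.778
te_I = (9 + 4·13 + 17)/6 = 78/6 = 13; σ²_I = ((17−9)/6)² = 1.778
te_J = (3 + 4·4 + 11)/6 = 30/6 = 5; σ²_J = ((11−3)/6)² = 1.778

Forward pass:
ES_A = 0; EF_A = 5
ES_B = 0; EF_B = 11
ES_C = 0; EF_C = 2
ES_D = 0; EF_D = 10
ES_E = max(EF_C=2, EF_D=10) = 10; EF_E = 10+16 = 26
ES_F = max(EF_B=11, EF_D=10) = 11; EF_F = 11+3 = 14
ES_G = 5; EF_G = 5+6 = 11
ES_H = max(EF_A=5, EF_E=26) = 26; EF_H = 26+6 = 32
ES_I = max(EF_D=10, EF_F=14) = 14; EF_I = 14+13 = 27
ES_J = max(EF_A=5, EF_B=11, EF_G=11, EF_H=32, EF_I=27) = 32; EF_J = 32+5 = 37
Expected project duration μ = 37 days. Critical path: D → E → H → J.

Variance along critical path = 7.111 + 9.000 + 1.778 + 1.778 = 19.667; σ = √19.667 = 4.435 days.
Z = (41 − 37) / 4.435 = 0.902
P(T ≤ 41) = Φ(0.902) ≈ 0.816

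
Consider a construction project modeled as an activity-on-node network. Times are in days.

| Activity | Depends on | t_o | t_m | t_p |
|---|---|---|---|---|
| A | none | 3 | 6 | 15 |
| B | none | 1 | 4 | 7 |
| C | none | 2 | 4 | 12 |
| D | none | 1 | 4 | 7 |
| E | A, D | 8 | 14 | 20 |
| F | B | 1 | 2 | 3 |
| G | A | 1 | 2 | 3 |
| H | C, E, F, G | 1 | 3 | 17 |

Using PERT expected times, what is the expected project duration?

26 days

te_A = (3 + 4·6 + 15)/6 = 42/6 = 7
te_B = (1 + 4·4 + 7)/6 = 24/6 = 4
te_C = (2 + 4·4 + 12)/6 = 30/6 = 5
te_D = (1 + 4·4 + 7)/6 = 24/6 = 4
te_E = (8 + 4·14 + 20)/6 = 84/6 = 14
te_F = (1 + 4·2 + 3)/6 = 12/6 = 2
te_G = (1 + 4·2 + 3)/6 = 12/6 = 2
te_H = (1 + 4·3 + 17)/6 = 30/6 = 5

Forward pass:
ES_A = 0; EF_A = 7
ES_B = 0; EF_B = 4
ES_C = 0; EF_C = 5
ES_D = 0; EF_D = 4
ES_E = max(EF_A=7, EF_D=4) = 7; EF_E = 7+14 = 21
ES_F = 4; EF_F = 4+2 = 6
ES_G = 7; EF_G = 7+2 = 9
ES_H = max(EF_C=5, EF_E=21, EF_F=6, EF_G=9) = 21; EF_H = 21+5 = 26
Expected project duration μ = 26 days. Critical path: A → E → H.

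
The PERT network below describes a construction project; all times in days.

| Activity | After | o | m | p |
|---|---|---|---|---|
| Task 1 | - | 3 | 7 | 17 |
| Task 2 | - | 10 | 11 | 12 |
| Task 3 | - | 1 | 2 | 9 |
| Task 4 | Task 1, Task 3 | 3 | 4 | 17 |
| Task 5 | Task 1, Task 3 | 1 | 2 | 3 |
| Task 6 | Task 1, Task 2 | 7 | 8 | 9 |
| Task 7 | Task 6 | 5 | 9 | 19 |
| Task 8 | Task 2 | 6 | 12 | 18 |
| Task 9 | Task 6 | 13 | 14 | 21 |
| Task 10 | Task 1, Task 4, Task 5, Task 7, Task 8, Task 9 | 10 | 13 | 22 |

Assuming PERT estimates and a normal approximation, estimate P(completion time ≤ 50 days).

te_Task 1 = (3 + 4·7 + 17)/6 = 48/6 = 8; σ²_Task 1 = ((17−3)/6)² = 5.444
te_Task 2 = (10 + 4·11 + 12)/6 = 66/6 = 11; σ²_Task 2 = ((12−10)/6)² = 0.111
te_Task 3 = (1 + 4·2 + 9)/6 = 18/6 = 3; σ²_Task 3 = ((9−1)/6)² = 1.778
te_Task 4 = (3 + 4·4 + 17)/6 = 36/6 = 6; σ²_Task 4 = ((17−3)/6)² = 5.444
te_Task 5 = (1 + 4·2 + 3)/6 = 12/6 = 2; σ²_Task 5 = ((3−1)/6)² = 0.111
te_Task 6 = (7 + 4·8 + 9)/6 = 48/6 = 8; σ²_Task 6 = ((9−7)/6)² = 0.111
te_Task 7 = (5 + 4·9 + 19)/6 = 60/6 = 10; σ²_Task 7 = ((19−5)/6)² = 5.444
te_Task 8 = (6 + 4·12 + 18)/6 = 72/6 = 12; σ²_Task 8 = ((18−6)/6)² = 4.000
te_Task 9 = (13 + 4·14 + 21)/6 = 90/6 = 15; σ²_Task 9 = ((21−13)/6)² = 1.778
te_Task 10 = (10 + 4·13 + 22)/6 = 84/6 = 14; σ²_Task 10 = ((22−10)/6)² = 4.000

Forward pass:
ES_Task 1 = 0; EF_Task 1 = 8
ES_Task 2 = 0; EF_Task 2 = 11
ES_Task 3 = 0; EF_Task 3 = 3
ES_Task 4 = max(EF_Task 1=8, EF_Task 3=3) = 8; EF_Task 4 = 8+6 = 14
ES_Task 5 = max(EF_Task 1=8, EF_Task 3=3) = 8; EF_Task 5 = 8+2 = 10
ES_Task 6 = max(EF_Task 1=8, EF_Task 2=11) = 11; EF_Task 6 = 11+8 = 19
ES_Task 7 = 19; EF_Task 7 = 19+10 = 29
ES_Task 8 = 11; EF_Task 8 = 11+12 = 23
ES_Task 9 = 19; EF_Task 9 = 19+15 = 34
ES_Task 10 = max(EF_Task 1=8, EF_Task 4=14, EF_Task 5=10, EF_Task 7=29, EF_Task 8=23, EF_Task 9=34) = 34; EF_Task 10 = 34+14 = 48
Expected project duration μ = 48 days. Critical path: Task 2 → Task 6 → Task 9 → Task 10.

Variance along critical path = 0.111 + 0.111 + 1.778 + 4.000 = 6.000; σ = √6.000 = 2.449 days.
Z = (50 − 48) / 2.449 = 0.816
P(T ≤ 50) = Φ(0.816) ≈ 0.793

0.793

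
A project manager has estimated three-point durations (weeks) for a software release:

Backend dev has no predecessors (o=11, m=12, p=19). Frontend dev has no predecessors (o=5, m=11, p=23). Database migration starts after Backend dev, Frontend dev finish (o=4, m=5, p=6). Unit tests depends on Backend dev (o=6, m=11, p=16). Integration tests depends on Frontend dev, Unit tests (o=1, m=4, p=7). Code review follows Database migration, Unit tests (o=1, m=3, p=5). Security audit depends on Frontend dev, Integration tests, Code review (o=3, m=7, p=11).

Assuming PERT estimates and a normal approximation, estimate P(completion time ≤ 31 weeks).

0.070

te_Backend dev = (11 + 4·12 + 19)/6 = 78/6 = 13; σ²_Backend dev = ((19−11)/6)² = 1.778
te_Frontend dev = (5 + 4·11 + 23)/6 = 72/6 = 12; σ²_Frontend dev = ((23−5)/6)² = 9.000
te_Database migration = (4 + 4·5 + 6)/6 = 30/6 = 5; σ²_Database migration = ((6−4)/6)² = 0.111
te_Unit tests = (6 + 4·11 + 16)/6 = 66/6 = 11; σ²_Unit tests = ((16−6)/6)² = 2.778
te_Integration tests = (1 + 4·4 + 7)/6 = 24/6 = 4; σ²_Integration tests = ((7−1)/6)² = 1.000
te_Code review = (1 + 4·3 + 5)/6 = 18/6 = 3; σ²_Code review = ((5−1)/6)² = 0.444
te_Security audit = (3 + 4·7 + 11)/6 = 42/6 = 7; σ²_Security audit = ((11−3)/6)² = 1.778

Forward pass:
ES_Backend dev = 0; EF_Backend dev = 13
ES_Frontend dev = 0; EF_Frontend dev = 12
ES_Database migration = max(EF_Backend dev=13, EF_Frontend dev=12) = 13; EF_Database migration = 13+5 = 18
ES_Unit tests = 13; EF_Unit tests = 13+11 = 24
ES_Integration tests = max(EF_Frontend dev=12, EF_Unit tests=24) = 24; EF_Integration tests = 24+4 = 28
ES_Code review = max(EF_Database migration=18, EF_Unit tests=24) = 24; EF_Code review = 24+3 = 27
ES_Security audit = max(EF_Frontend dev=12, EF_Integration tests=28, EF_Code review=27) = 28; EF_Security audit = 28+7 = 35
Expected project duration μ = 35 weeks. Critical path: Backend dev → Unit tests → Integration tests → Security audit.

Variance along critical path = 1.778 + 2.778 + 1.000 + 1.778 = 7.333; σ = √7.333 = 2.708 weeks.
Z = (31 − 35) / 2.708 = -1.477
P(T ≤ 31) = Φ(-1.477) ≈ 0.070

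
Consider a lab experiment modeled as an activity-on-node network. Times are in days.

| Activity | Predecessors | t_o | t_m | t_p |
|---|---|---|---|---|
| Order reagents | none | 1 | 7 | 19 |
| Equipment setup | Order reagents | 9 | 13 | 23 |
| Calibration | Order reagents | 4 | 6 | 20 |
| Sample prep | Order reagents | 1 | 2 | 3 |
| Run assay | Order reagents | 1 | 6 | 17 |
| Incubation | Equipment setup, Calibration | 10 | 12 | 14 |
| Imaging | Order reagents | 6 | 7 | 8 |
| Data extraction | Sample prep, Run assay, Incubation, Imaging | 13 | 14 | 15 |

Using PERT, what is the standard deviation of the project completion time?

te_Order reagents = (1 + 4·7 + 19)/6 = 48/6 = 8; σ²_Order reagents = ((19−1)/6)² = 9.000
te_Equipment setup = (9 + 4·13 + 23)/6 = 84/6 = 14; σ²_Equipment setup = ((23−9)/6)² = 5.444
te_Calibration = (4 + 4·6 + 20)/6 = 48/6 = 8; σ²_Calibration = ((20−4)/6)² = 7.111
te_Sample prep = (1 + 4·2 + 3)/6 = 12/6 = 2; σ²_Sample prep = ((3−1)/6)² = 0.111
te_Run assay = (1 + 4·6 + 17)/6 = 42/6 = 7; σ²_Run assay = ((17−1)/6)² = 7.111
te_Incubation = (10 + 4·12 + 14)/6 = 72/6 = 12; σ²_Incubation = ((14−10)/6)² = 0.444
te_Imaging = (6 + 4·7 + 8)/6 = 42/6 = 7; σ²_Imaging = ((8−6)/6)² = 0.111
te_Data extraction = (13 + 4·14 + 15)/6 = 84/6 = 14; σ²_Data extraction = ((15−13)/6)² = 0.111

Forward pass:
ES_Order reagents = 0; EF_Order reagents = 8
ES_Equipment setup = 8; EF_Equipment setup = 8+14 = 22
ES_Calibration = 8; EF_Calibration = 8+8 = 16
ES_Sample prep = 8; EF_Sample prep = 8+2 = 10
ES_Run assay = 8; EF_Run assay = 8+7 = 15
ES_Incubation = max(EF_Equipment setup=22, EF_Calibration=16) = 22; EF_Incubation = 22+12 = 34
ES_Imaging = 8; EF_Imaging = 8+7 = 15
ES_Data extraction = max(EF_Sample prep=10, EF_Run assay=15, EF_Incubation=34, EF_Imaging=15) = 34; EF_Data extraction = 34+14 = 48
Expected project duration μ = 48 days. Critical path: Order reagents → Equipment setup → Incubation → Data extraction.

Variance along critical path = 9.000 + 5.444 + 0.444 + 0.111 = 15.000
σ = √15.000 = 3.873 days

3.87 days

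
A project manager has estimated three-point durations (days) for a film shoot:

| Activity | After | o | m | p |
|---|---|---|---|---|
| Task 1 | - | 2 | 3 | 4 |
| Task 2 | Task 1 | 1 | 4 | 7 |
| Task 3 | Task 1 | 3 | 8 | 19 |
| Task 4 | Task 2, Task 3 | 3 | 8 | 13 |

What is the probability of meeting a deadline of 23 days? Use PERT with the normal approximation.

0.829

te_Task 1 = (2 + 4·3 + 4)/6 = 18/6 = 3; σ²_Task 1 = ((4−2)/6)² = 0.111
te_Task 2 = (1 + 4·4 + 7)/6 = 24/6 = 4; σ²_Task 2 = ((7−1)/6)² = 1.000
te_Task 3 = (3 + 4·8 + 19)/6 = 54/6 = 9; σ²_Task 3 = ((19−3)/6)² = 7.111
te_Task 4 = (3 + 4·8 + 13)/6 = 48/6 = 8; σ²_Task 4 = ((13−3)/6)² = 2.778

Forward pass:
ES_Task 1 = 0; EF_Task 1 = 3
ES_Task 2 = 3; EF_Task 2 = 3+4 = 7
ES_Task 3 = 3; EF_Task 3 = 3+9 = 12
ES_Task 4 = max(EF_Task 2=7, EF_Task 3=12) = 12; EF_Task 4 = 12+8 = 20
Expected project duration μ = 20 days. Critical path: Task 1 → Task 3 → Task 4.

Variance along critical path = 0.111 + 7.111 + 2.778 = 10.000; σ = √10.000 = 3.162 days.
Z = (23 − 20) / 3.162 = 0.949
P(T ≤ 23) = Φ(0.949) ≈ 0.829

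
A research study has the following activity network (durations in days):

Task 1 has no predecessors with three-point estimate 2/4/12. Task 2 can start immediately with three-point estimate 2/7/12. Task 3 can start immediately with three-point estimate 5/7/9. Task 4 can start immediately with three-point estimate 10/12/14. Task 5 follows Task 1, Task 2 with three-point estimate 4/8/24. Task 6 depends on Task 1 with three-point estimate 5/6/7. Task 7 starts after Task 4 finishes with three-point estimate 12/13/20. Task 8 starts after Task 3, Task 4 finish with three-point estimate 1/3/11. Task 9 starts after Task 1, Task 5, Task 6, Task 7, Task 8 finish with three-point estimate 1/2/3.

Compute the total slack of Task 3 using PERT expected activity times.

te_Task 1 = (2 + 4·4 + 12)/6 = 30/6 = 5
te_Task 2 = (2 + 4·7 + 12)/6 = 42/6 = 7
te_Task 3 = (5 + 4·7 + 9)/6 = 42/6 = 7
te_Task 4 = (10 + 4·12 + 14)/6 = 72/6 = 12
te_Task 5 = (4 + 4·8 + 24)/6 = 60/6 = 10
te_Task 6 = (5 + 4·6 + 7)/6 = 36/6 = 6
te_Task 7 = (12 + 4·13 + 20)/6 = 84/6 = 14
te_Task 8 = (1 + 4·3 + 11)/6 = 24/6 = 4
te_Task 9 = (1 + 4·2 + 3)/6 = 12/6 = 2

Forward pass:
ES_Task 1 = 0; EF_Task 1 = 5
ES_Task 2 = 0; EF_Task 2 = 7
ES_Task 3 = 0; EF_Task 3 = 7
ES_Task 4 = 0; EF_Task 4 = 12
ES_Task 5 = max(EF_Task 1=5, EF_Task 2=7) = 7; EF_Task 5 = 7+10 = 17
ES_Task 6 = 5; EF_Task 6 = 5+6 = 11
ES_Task 7 = 12; EF_Task 7 = 12+14 = 26
ES_Task 8 = max(EF_Task 3=7, EF_Task 4=12) = 12; EF_Task 8 = 12+4 = 16
ES_Task 9 = max(EF_Task 1=5, EF_Task 5=17, EF_Task 6=11, EF_Task 7=26, EF_Task 8=16) = 26; EF_Task 9 = 26+2 = 28
Expected project duration μ = 28 days. Critical path: Task 4 → Task 7 → Task 9.

Backward pass:
LF_Task 9 = 28; LS_Task 9 = 28−2 = 26
LF_Task 8 = LS_Task 9 = 26; LS_Task 8 = 26−4 = 22
LF_Task 7 = LS_Task 9 = 26; LS_Task 7 = 26−14 = 12
LF_Task 6 = LS_Task 9 = 26; LS_Task 6 = 26−6 = 20
LF_Task 5 = LS_Task 9 = 26; LS_Task 5 = 26−10 = 16
LF_Task 4 = min(LS_Task 7=12, LS_Task 8=22) = 12; LS_Task 4 = 12−12 = 0
LF_Task 3 = LS_Task 8 = 22; LS_Task 3 = 22−7 = 15
LF_Task 2 = LS_Task 5 = 16; LS_Task 2 = 16−7 = 9
LF_Task 1 = min(LS_Task 5=16, LS_Task 6=20, LS_Task 9=26) = 16; LS_Task 1 = 16−5 = 11
Slack_Task 3 = LS_Task 3 − ES_Task 3 = 15 − 0 = 15

15 days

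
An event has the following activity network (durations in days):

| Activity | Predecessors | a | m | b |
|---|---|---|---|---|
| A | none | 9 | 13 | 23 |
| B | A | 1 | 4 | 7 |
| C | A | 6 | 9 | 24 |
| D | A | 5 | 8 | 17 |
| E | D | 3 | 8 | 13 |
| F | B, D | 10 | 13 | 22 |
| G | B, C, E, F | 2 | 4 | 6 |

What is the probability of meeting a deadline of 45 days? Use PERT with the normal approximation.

te_A = (9 + 4·13 + 23)/6 = 84/6 = 14; σ²_A = ((23−9)/6)² = 5.444
te_B = (1 + 4·4 + 7)/6 = 24/6 = 4; σ²_B = ((7−1)/6)² = 1.000
te_C = (6 + 4·9 + 24)/6 = 66/6 = 11; σ²_C = ((24−6)/6)² = 9.000
te_D = (5 + 4·8 + 17)/6 = 54/6 = 9; σ²_D = ((17−5)/6)² = 4.000
te_E = (3 + 4·8 + 13)/6 = 48/6 = 8; σ²_E = ((13−3)/6)² = 2.778
te_F = (10 + 4·13 + 22)/6 = 84/6 = 14; σ²_F = ((22−10)/6)² = 4.000
te_G = (2 + 4·4 + 6)/6 = 24/6 = 4; σ²_G = ((6−2)/6)² = 0.444

Forward pass:
ES_A = 0; EF_A = 14
ES_B = 14; EF_B = 14+4 = 18
ES_C = 14; EF_C = 14+11 = 25
ES_D = 14; EF_D = 14+9 = 23
ES_E = 23; EF_E = 23+8 = 31
ES_F = max(EF_B=18, EF_D=23) = 23; EF_F = 23+14 = 37
ES_G = max(EF_B=18, EF_C=25, EF_E=31, EF_F=37) = 37; EF_G = 37+4 = 41
Expected project duration μ = 41 days. Critical path: A → D → F → G.

Variance along critical path = 5.444 + 4.000 + 4.000 + 0.444 = 13.889; σ = √13.889 = 3.727 days.
Z = (45 − 41) / 3.727 = 1.073
P(T ≤ 45) = Φ(1.073) ≈ 0.858

0.858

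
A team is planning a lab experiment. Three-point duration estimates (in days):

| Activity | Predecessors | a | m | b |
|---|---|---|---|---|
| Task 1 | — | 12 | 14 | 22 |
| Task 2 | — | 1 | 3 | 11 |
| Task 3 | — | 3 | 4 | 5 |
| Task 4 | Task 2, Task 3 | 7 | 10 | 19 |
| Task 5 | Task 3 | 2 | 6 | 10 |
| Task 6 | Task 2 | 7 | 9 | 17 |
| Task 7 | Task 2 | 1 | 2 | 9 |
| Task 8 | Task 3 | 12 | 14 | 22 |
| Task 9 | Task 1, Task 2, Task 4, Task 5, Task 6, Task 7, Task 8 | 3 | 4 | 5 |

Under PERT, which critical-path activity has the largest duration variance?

Task 8

te_Task 1 = (12 + 4·14 + 22)/6 = 90/6 = 15; σ²_Task 1 = ((22−12)/6)² = 2.778
te_Task 2 = (1 + 4·3 + 11)/6 = 24/6 = 4; σ²_Task 2 = ((11−1)/6)² = 2.778
te_Task 3 = (3 + 4·4 + 5)/6 = 24/6 = 4; σ²_Task 3 = ((5−3)/6)² = 0.111
te_Task 4 = (7 + 4·10 + 19)/6 = 66/6 = 11; σ²_Task 4 = ((19−7)/6)² = 4.000
te_Task 5 = (2 + 4·6 + 10)/6 = 36/6 = 6; σ²_Task 5 = ((10−2)/6)² = 1.778
te_Task 6 = (7 + 4·9 + 17)/6 = 60/6 = 10; σ²_Task 6 = ((17−7)/6)² = 2.778
te_Task 7 = (1 + 4·2 + 9)/6 = 18/6 = 3; σ²_Task 7 = ((9−1)/6)² = 1.778
te_Task 8 = (12 + 4·14 + 22)/6 = 90/6 = 15; σ²_Task 8 = ((22−12)/6)² = 2.778
te_Task 9 = (3 + 4·4 + 5)/6 = 24/6 = 4; σ²_Task 9 = ((5−3)/6)² = 0.111

Forward pass:
ES_Task 1 = 0; EF_Task 1 = 15
ES_Task 2 = 0; EF_Task 2 = 4
ES_Task 3 = 0; EF_Task 3 = 4
ES_Task 4 = max(EF_Task 2=4, EF_Task 3=4) = 4; EF_Task 4 = 4+11 = 15
ES_Task 5 = 4; EF_Task 5 = 4+6 = 10
ES_Task 6 = 4; EF_Task 6 = 4+10 = 14
ES_Task 7 = 4; EF_Task 7 = 4+3 = 7
ES_Task 8 = 4; EF_Task 8 = 4+15 = 19
ES_Task 9 = max(EF_Task 1=15, EF_Task 2=4, EF_Task 4=15, EF_Task 5=10, EF_Task 6=14, EF_Task 7=7, EF_Task 8=19) = 19; EF_Task 9 = 19+4 = 23
Expected project duration μ = 23 days. Critical path: Task 3 → Task 8 → Task 9.

Variances on critical path: σ²_Task 3=0.111, σ²_Task 8=2.778, σ²_Task 9=0.111.
Largest is σ²_Task 8 = 2.778.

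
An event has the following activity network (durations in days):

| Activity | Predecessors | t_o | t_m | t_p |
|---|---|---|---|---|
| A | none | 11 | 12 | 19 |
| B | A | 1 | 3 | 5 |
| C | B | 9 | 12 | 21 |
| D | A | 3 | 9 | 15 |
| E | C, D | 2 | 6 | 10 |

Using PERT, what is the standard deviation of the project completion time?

te_A = (11 + 4·12 + 19)/6 = 78/6 = 13; σ²_A = ((19−11)/6)² = 1.778
te_B = (1 + 4·3 + 5)/6 = 18/6 = 3; σ²_B = ((5−1)/6)² = 0.444
te_C = (9 + 4·12 + 21)/6 = 78/6 = 13; σ²_C = ((21−9)/6)² = 4.000
te_D = (3 + 4·9 + 15)/6 = 54/6 = 9; σ²_D = ((15−3)/6)² = 4.000
te_E = (2 + 4·6 + 10)/6 = 36/6 = 6; σ²_E = ((10−2)/6)² = 1.778

Forward pass:
ES_A = 0; EF_A = 13
ES_B = 13; EF_B = 13+3 = 16
ES_C = 16; EF_C = 16+13 = 29
ES_D = 13; EF_D = 13+9 = 22
ES_E = max(EF_C=29, EF_D=22) = 29; EF_E = 29+6 = 35
Expected project duration μ = 35 days. Critical path: A → B → C → E.

Variance along critical path = 1.778 + 0.444 + 4.000 + 1.778 = 8.000
σ = √8.000 = 2.828 days

2.83 days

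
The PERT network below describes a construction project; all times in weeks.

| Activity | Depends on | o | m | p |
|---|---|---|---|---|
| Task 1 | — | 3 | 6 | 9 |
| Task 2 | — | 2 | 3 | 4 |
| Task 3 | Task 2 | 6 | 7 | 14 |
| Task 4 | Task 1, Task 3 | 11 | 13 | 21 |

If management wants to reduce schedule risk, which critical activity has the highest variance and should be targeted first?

te_Task 1 = (3 + 4·6 + 9)/6 = 36/6 = 6; σ²_Task 1 = ((9−3)/6)² = 1.000
te_Task 2 = (2 + 4·3 + 4)/6 = 18/6 = 3; σ²_Task 2 = ((4−2)/6)² = 0.111
te_Task 3 = (6 + 4·7 + 14)/6 = 48/6 = 8; σ²_Task 3 = ((14−6)/6)² = 1.778
te_Task 4 = (11 + 4·13 + 21)/6 = 84/6 = 14; σ²_Task 4 = ((21−11)/6)² = 2.778

Forward pass:
ES_Task 1 = 0; EF_Task 1 = 6
ES_Task 2 = 0; EF_Task 2 = 3
ES_Task 3 = 3; EF_Task 3 = 3+8 = 11
ES_Task 4 = max(EF_Task 1=6, EF_Task 3=11) = 11; EF_Task 4 = 11+14 = 25
Expected project duration μ = 25 weeks. Critical path: Task 2 → Task 3 → Task 4.

Variances on critical path: σ²_Task 2=0.111, σ²_Task 3=1.778, σ²_Task 4=2.778.
Largest is σ²_Task 4 = 2.778.

Task 4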